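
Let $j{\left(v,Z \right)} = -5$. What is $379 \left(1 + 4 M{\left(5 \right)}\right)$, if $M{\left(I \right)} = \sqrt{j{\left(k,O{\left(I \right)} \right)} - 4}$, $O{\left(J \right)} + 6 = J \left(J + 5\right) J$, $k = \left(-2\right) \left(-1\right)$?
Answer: $379 + 4548 i \approx 379.0 + 4548.0 i$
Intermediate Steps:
$k = 2$
$O{\left(J \right)} = -6 + J^{2} \left(5 + J\right)$ ($O{\left(J \right)} = -6 + J \left(J + 5\right) J = -6 + J \left(5 + J\right) J = -6 + J^{2} \left(5 + J\right)$)
$M{\left(I \right)} = 3 i$ ($M{\left(I \right)} = \sqrt{-5 - 4} = \sqrt{-9} = 3 i$)
$379 \left(1 + 4 M{\left(5 \right)}\right) = 379 \left(1 + 4 \cdot 3 i\right) = 379 \left(1 + 12 i\right) = 379 + 4548 i$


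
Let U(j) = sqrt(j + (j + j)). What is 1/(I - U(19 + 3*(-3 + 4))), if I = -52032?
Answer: -8672/451221493 + sqrt(66)/2707328958 ≈ -1.9216e-5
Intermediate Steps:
U(j) = sqrt(3)*sqrt(j) (U(j) = sqrt(j + 2*j) = sqrt(3*j) = sqrt(3)*sqrt(j))
1/(I - U(19 + 3*(-3 + 4))) = 1/(-52032 - sqrt(3)*sqrt(19 + 3*(-3 + 4))) = 1/(-52032 - sqrt(3)*sqrt(19 + 3*1)) = 1/(-52032 - sqrt(3)*sqrt(19 + 3)) = 1/(-52032 - sqrt(3)*sqrt(22)) = 1/(-52032 - sqrt(66))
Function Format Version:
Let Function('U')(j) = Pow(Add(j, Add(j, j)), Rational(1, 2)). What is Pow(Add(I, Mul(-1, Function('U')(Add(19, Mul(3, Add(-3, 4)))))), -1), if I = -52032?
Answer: Add(Rational(-8672, 451221493), Mul(Rational(1, 2707328958), Pow(66, Rational(1, 2)))) ≈ -1.9216e-5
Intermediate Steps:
Function('U')(j) = Mul(Pow(3, Rational(1, 2)), Pow(j, Rational(1, 2))) (Function('U')(j) = Pow(Add(j, Mul(2, j)), Rational(1, 2)) = Pow(Mul(3, j), Rational(1, 2)) = Mul(Pow(3, Rational(1, 2)), Pow(j, Rational(1, 2))))
Pow(Add(I, Mul(-1, Function('U')(Add(19, Mul(3, Add(-3, 4)))))), -1) = Pow(Add(-52032, Mul(-1, Mul(Pow(3, Rational(1, 2)), Pow(Add(19, Mul(3, Add(-3, 4))), Rational(1, 2))))), -1) = Pow(Add(-52032, Mul(-1, Mul(Pow(3, Rational(1, 2)), Pow(Add(19, Mul(3, 1)), Rational(1, 2))))), -1) = Pow(Add(-52032, Mul(-1, Mul(Pow(3, Rational(1, 2)), Pow(Add(19, 3), Rational(1, 2))))), -1) = Pow(Add(-52032, Mul(-1, Mul(Pow(3, Rational(1, 2)), Pow(22, Rational(1, 2))))), -1) = Pow(Add(-52032, Mul(-1, Pow(66, Rational(1, 2)))), -1)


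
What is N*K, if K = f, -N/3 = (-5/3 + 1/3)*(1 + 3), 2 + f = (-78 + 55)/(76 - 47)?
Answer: -1296/29 ≈ -44.690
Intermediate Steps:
f = -81/29 (f = -2 + (-78 + 55)/(76 - 47) = -2 - 23/29 = -81/29 ≈ -2.7931)
N = 16 (N = -3*(-5/3 + 1/3)*(1 + 3) = -3*(-5*⅓ + 1*(⅓))*4 = -3*(-5/3 + ⅓)*4 = -(-4)*4 = -3*(-16/3) = 16)
K = -81/29 ≈ -2.7931
N*K = 16*(-81/29) = -1296/29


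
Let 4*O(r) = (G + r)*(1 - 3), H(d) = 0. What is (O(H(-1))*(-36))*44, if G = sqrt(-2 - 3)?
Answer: 792*I*sqrt(5) ≈ 1771.0*I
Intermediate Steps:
G = I*sqrt(5) (G = sqrt(-5) = I*sqrt(5) ≈ 2.2361*I)
O(r) = -r/2 - I*sqrt(5)/2 (O(r) = ((I*sqrt(5) + r)*(1 - 3))/4 = ((r + I*sqrt(5))*(-2))/4 = (-2*r - 2*I*sqrt(5))/4 = -r/2 - I*sqrt(5)/2)
(O(H(-1))*(-36))*44 = ((-1/2*0 - I*sqrt(5)/2)*(-36))*44 = ((0 - I*sqrt(5)/2)*(-36))*44 = (-I*sqrt(5)/2*(-36))*44 = (18*I*sqrt(5))*44 = 792*I*sqrt(5)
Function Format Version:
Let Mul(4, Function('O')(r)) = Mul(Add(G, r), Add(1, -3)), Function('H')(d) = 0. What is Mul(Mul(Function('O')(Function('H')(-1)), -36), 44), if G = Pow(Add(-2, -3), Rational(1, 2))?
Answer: Mul(792, I, Pow(5, Rational(1, 2))) ≈ Mul(1771.0, I)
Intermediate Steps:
G = Mul(I, Pow(5, Rational(1, 2))) (G = Pow(-5, Rational(1, 2)) = Mul(I, Pow(5, Rational(1, 2))) ≈ Mul(2.2361, I))
Function('O')(r) = Add(Mul(Rational(-1, 2), r), Mul(Rational(-1, 2), I, Pow(5, Rational(1, 2)))) (Function('O')(r) = Mul(Rational(1, 4), Mul(Add(Mul(I, Pow(5, Rational(1, 2))), r), Add(1, -3))) = Mul(Rational(1, 4), Mul(Add(r, Mul(I, Pow(5, Rational(1, 2)))), -2)) = Mul(Rational(1, 4), Add(Mul(-2, r), Mul(-2, I, Pow(5, Rational(1, 2))))) = Add(Mul(Rational(-1, 2), r), Mul(Rational(-1, 2), I, Pow(5, Rational(1, 2)))))
Mul(Mul(Function('O')(Function('H')(-1)), -36), 44) = Mul(Mul(Add(Mul(Rational(-1, 2), 0), Mul(Rational(-1, 2), I, Pow(5, Rational(1, 2)))), -36), 44) = Mul(Mul(Add(0, Mul(Rational(-1, 2), I, Pow(5, Rational(1, 2)))), -36), 44) = Mul(Mul(Mul(Rational(-1, 2), I, Pow(5, Rational(1, 2))), -36), 44) = Mul(Mul(18, I, Pow(5, Rational(1, 2))), 44) = Mul(792, I, Pow(5, Rational(1, 2)))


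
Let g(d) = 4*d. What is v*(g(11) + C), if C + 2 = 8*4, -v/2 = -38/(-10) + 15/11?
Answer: -42032/55 ≈ -764.22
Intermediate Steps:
v = -568/55 (v = -2*(-38/(-10) + 15/11) = -2*(-38*(-⅒) + 15*(1/11)) = -2*(19/5 + 15/11) = -2*284/55 = -568/55 ≈ -10.327)
C = 30 (C = -2 + 8*4 = -2 + 32 = 30)
v*(g(11) + C) = -568*(4*11 + 30)/55 = -568*(44 + 30)/55 = -568/55*74 = -42032/55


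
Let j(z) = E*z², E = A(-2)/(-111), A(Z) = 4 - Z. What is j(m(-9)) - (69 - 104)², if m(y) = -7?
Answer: -45423/37 ≈ -1227.6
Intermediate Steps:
E = -2/37 (E = (4 - 1*(-2))/(-111) = (4 + 2)*(-1/111) = 6*(-1/111) = -2/37 ≈ -0.054054)
j(z) = -2*z²/37
j(m(-9)) - (69 - 104)² = -2/37*(-7)² - (69 - 104)² = -2/37*49 - 1*(-35)² = -98/37 - 1*1225 = -98/37 - 1225 = -45423/37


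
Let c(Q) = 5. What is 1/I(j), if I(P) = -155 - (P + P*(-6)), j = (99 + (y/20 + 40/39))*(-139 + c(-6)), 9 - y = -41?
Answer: -39/2685040 ≈ -1.4525e-5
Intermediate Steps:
y = 50 (y = 9 - 1*(-41) = 9 + 41 = 50)
j = -535799/39 (j = (99 + (50/20 + 40/39))*(-139 + 5) = (99 + (50*(1/20) + 40*(1/39)))*(-134) = (99 + (5/2 + 40/39))*(-134) = (99 + 275/78)*(-134) = (7997/78)*(-134) = -535799/39 ≈ -13738.)
I(P) = -155 + 5*P (I(P) = -155 - (P - 6*P) = -155 - (-5)*P = -155 + 5*P)
1/I(j) = 1/(-155 + 5*(-535799/39)) = 1/(-155 - 2678995/39) = 1/(-2685040/39) = -39/2685040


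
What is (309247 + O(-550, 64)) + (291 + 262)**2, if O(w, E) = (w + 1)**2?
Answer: 916457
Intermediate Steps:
O(w, E) = (1 + w)**2
(309247 + O(-550, 64)) + (291 + 262)**2 = (309247 + (1 - 550)**2) + (291 + 262)**2 = (309247 + (-549)**2) + 553**2 = (309247 + 301401) + 305809 = 610648 + 305809 = 916457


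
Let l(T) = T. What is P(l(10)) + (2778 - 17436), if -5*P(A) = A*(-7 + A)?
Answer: -14664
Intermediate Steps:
P(A) = -A*(-7 + A)/5
P(l(10)) + (2778 - 17436) = (⅕)*10*(7 - 1*10) + (2778 - 17436) = (⅕)*10*(7 - 10) - 14658 = (⅕)*10*(-3) - 14658 = -6 - 14658 = -14664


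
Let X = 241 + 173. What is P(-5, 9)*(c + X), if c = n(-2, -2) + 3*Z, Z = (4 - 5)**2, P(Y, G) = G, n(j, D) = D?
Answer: 3735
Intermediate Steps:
Z = 1 (Z = (-1)**2 = 1)
X = 414
c = 1 (c = -2 + 3*1 = -2 + 3 = 1)
P(-5, 9)*(c + X) = 9*(1 + 414) = 9*415 = 3735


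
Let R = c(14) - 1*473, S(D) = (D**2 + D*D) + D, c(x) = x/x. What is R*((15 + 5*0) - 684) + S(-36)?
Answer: 318324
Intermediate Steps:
c(x) = 1
S(D) = D + 2*D**2 (S(D) = (D**2 + D**2) + D = 2*D**2 + D = D + 2*D**2)
R = -472 (R = 1 - 1*473 = 1 - 473 = -472)
R*((15 + 5*0) - 684) + S(-36) = -472*((15 + 5*0) - 684) - 36*(1 + 2*(-36)) = -472*((15 + 0) - 684) - 36*(1 - 72) = -472*(15 - 684) - 36*(-71) = -472*(-669) + 2556 = 315768 + 2556 = 318324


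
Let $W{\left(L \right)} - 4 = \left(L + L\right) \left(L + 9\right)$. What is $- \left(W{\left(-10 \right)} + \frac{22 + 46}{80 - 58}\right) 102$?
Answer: $- \frac{30396}{11} \approx -2763.3$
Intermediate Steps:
$W{\left(L \right)} = 4 + 2 L \left(9 + L\right)$ ($W{\left(L \right)} = 4 + \left(L + L\right) \left(L + 9\right) = 4 + 2 L \left(9 + L\right)$)
$- \left(W{\left(-10 \right)} + \frac{22 + 46}{80 - 58}\right) 102 = - \left(\left(4 + 2 \left(-10\right)^{2} + 18 \left(-10\right)\right) + \frac{22 + 46}{80 - 58}\right) 102 = - \left(\left(4 + 2 \cdot 100 - 180\right) + \frac{68}{22}\right) 102 = - \left(\left(4 + 200 - 180\right) + 68 \cdot \frac{1}{22}\right) 102 = - \left(24 + \frac{34}{11}\right) 102 = - \frac{298 \cdot 102}{11} = \left(-1\right) \frac{30396}{11} = - \frac{30396}{11}$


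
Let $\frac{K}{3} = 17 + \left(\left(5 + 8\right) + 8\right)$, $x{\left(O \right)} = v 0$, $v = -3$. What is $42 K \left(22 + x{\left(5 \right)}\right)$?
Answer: $105336$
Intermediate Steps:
$x{\left(O \right)} = 0$ ($x{\left(O \right)} = \left(-3\right) 0 = 0$)
$K = 114$ ($K = 3 \left(17 + \left(\left(5 + 8\right) + 8\right)\right) = 3 \left(17 + \left(13 + 8\right)\right) = 3 \left(17 + 21\right) = 3 \cdot 38 = 114$)
$42 K \left(22 + x{\left(5 \right)}\right) = 42 \cdot 114 \left(22 + 0\right) = 4788 \cdot 22 = 105336$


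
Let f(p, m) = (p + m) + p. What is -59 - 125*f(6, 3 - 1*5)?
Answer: -1309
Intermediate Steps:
f(p, m) = m + 2*p (f(p, m) = (m + p) + p = m + 2*p)
-59 - 125*f(6, 3 - 1*5) = -59 - 125*((3 - 1*5) + 2*6) = -59 - 125*((3 - 5) + 12) = -59 - 125*(-2 + 12) = -59 - 125*10 = -59 - 1250 = -1309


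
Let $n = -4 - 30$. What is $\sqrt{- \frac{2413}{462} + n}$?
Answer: $\frac{i \sqrt{8371902}}{462} \approx 6.2628 i$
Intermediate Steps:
$n = -34$ ($n = -4 - 30 = -34$)
$\sqrt{- \frac{2413}{462} + n} = \sqrt{- \frac{2413}{462} - 34} = \sqrt{- \frac{18121}{462}} = \frac{i \sqrt{8371902}}{462}$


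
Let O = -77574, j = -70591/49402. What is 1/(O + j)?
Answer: -49402/3832381339 ≈ -1.2891e-5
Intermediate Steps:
j = -70591/49402 (j = -70591*1/49402 = -70591/49402 ≈ -1.4289)
1/(O + j) = 1/(-77574 - 70591/49402) = 1/(-3832381339/49402) = -49402/3832381339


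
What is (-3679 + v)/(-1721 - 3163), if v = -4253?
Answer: 661/407 ≈ 1.6241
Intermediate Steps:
(-3679 + v)/(-1721 - 3163) = (-3679 - 4253)/(-1721 - 3163) = -7932/(-4884) = -7932*(-1/4884) = 661/407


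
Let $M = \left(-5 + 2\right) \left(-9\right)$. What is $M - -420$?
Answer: $447$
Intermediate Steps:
$M = 27$ ($M = \left(-3\right) \left(-9\right) = 27$)
$M - -420 = 27 - -420 = 27 + 420 = 447$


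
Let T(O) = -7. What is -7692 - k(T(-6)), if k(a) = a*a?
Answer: -7741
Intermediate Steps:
k(a) = a²
-7692 - k(T(-6)) = -7692 - 1*(-7)² = -7692 - 1*49 = -7692 - 49 = -7741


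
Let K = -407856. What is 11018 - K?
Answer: 418874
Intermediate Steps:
11018 - K = 11018 - 1*(-407856) = 11018 + 407856 = 418874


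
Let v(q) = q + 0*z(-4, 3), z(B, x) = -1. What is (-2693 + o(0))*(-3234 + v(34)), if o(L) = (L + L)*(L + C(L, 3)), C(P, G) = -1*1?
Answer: 8617600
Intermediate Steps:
C(P, G) = -1
o(L) = 2*L*(-1 + L) (o(L) = (L + L)*(L - 1) = (2*L)*(-1 + L) = 2*L*(-1 + L))
v(q) = q (v(q) = q + 0*(-1) = q + 0 = q)
(-2693 + o(0))*(-3234 + v(34)) = (-2693 + 2*0*(-1 + 0))*(-3234 + 34) = (-2693 + 2*0*(-1))*(-3200) = (-2693 + 0)*(-3200) = -2693*(-3200) = 8617600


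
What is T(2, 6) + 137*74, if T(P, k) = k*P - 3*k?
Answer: 10132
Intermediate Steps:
T(P, k) = -3*k + P*k (T(P, k) = P*k - 3*k = -3*k + P*k)
T(2, 6) + 137*74 = 6*(-3 + 2) + 137*74 = 6*(-1) + 10138 = -6 + 10138 = 10132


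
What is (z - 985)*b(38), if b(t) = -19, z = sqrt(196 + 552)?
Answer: 18715 - 38*sqrt(187) ≈ 18195.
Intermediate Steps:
z = 2*sqrt(187) (z = sqrt(748) = 2*sqrt(187) ≈ 27.350)
(z - 985)*b(38) = (2*sqrt(187) - 985)*(-19) = (-985 + 2*sqrt(187))*(-19) = 18715 - 38*sqrt(187)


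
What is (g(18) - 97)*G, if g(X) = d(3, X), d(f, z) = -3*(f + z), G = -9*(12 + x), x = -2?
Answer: 14400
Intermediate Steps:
G = -90 (G = -9*(12 - 2) = -9*10 = -90)
d(f, z) = -3*f - 3*z
g(X) = -9 - 3*X (g(X) = -3*3 - 3*X = -9 - 3*X)
(g(18) - 97)*G = ((-9 - 3*18) - 97)*(-90) = ((-9 - 54) - 97)*(-90) = (-63 - 97)*(-90) = -160*(-90) = 14400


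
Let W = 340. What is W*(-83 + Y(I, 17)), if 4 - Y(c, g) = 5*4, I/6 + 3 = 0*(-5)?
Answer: -33660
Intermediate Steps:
I = -18 (I = -18 + 6*(0*(-5)) = -18 + 6*0 = -18 + 0 = -18)
Y(c, g) = -16 (Y(c, g) = 4 - 5*4 = 4 - 1*20 = 4 - 20 = -16)
W*(-83 + Y(I, 17)) = 340*(-83 - 16) = 340*(-99) = -33660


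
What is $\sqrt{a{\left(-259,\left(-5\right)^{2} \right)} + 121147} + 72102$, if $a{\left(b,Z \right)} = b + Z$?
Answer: $72102 + \sqrt{120913} \approx 72450.0$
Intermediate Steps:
$a{\left(b,Z \right)} = Z + b$
$\sqrt{a{\left(-259,\left(-5\right)^{2} \right)} + 121147} + 72102 = \sqrt{\left(\left(-5\right)^{2} - 259\right) + 121147} + 72102 = \sqrt{\left(25 - 259\right) + 121147} + 72102 = \sqrt{-234 + 121147} + 72102 = \sqrt{120913} + 72102 = 72102 + \sqrt{120913}$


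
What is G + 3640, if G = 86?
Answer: 3726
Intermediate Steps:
G + 3640 = 86 + 3640 = 3726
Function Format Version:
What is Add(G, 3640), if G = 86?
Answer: 3726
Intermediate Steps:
Add(G, 3640) = Add(86, 3640) = 3726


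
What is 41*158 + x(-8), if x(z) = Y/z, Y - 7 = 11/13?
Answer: 336805/52 ≈ 6477.0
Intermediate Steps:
Y = 102/13 (Y = 7 + 11/13 = 102/13 ≈ 7.8462)
x(z) = 102/(13*z)
41*158 + x(-8) = 41*158 + (102/13)/(-8) = 6478 + (102/13)*(-1/8) = 6478 - 51/52 = 336805/52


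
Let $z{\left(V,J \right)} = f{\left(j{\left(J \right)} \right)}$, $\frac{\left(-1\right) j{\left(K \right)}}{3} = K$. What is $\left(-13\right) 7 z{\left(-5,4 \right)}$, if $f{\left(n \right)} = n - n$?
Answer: $0$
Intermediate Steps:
$j{\left(K \right)} = - 3 K$
$f{\left(n \right)} = 0$
$z{\left(V,J \right)} = 0$
$\left(-13\right) 7 z{\left(-5,4 \right)} = \left(-13\right) 7 \cdot 0 = \left(-91\right) 0 = 0$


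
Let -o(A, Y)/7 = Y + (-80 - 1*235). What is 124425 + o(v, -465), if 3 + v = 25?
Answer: 129885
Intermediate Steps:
v = 22 (v = -3 + 25 = 22)
o(A, Y) = 2205 - 7*Y (o(A, Y) = -7*(Y + (-80 - 1*235)) = -7*(Y + (-80 - 235)) = -7*(Y - 315) = -7*(-315 + Y) = 2205 - 7*Y)
124425 + o(v, -465) = 124425 + (2205 - 7*(-465)) = 124425 + (2205 + 3255) = 124425 + 5460 = 129885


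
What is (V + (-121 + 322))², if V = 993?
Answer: 1425636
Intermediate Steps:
(V + (-121 + 322))² = (993 + (-121 + 322))² = (993 + 201)² = 1194² = 1425636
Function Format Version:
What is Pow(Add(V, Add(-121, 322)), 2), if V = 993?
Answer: 1425636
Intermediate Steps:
Pow(Add(V, Add(-121, 322)), 2) = Pow(Add(993, Add(-121, 322)), 2) = Pow(Add(993, 201), 2) = Pow(1194, 2) = 1425636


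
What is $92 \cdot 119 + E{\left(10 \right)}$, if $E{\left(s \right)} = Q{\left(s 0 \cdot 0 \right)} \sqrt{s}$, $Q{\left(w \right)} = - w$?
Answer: $10948$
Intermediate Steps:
$E{\left(s \right)} = 0$ ($E{\left(s \right)} = - s 0 \cdot 0 \sqrt{s} = - 0 \cdot 0 \sqrt{s} = \left(-1\right) 0 \sqrt{s} = 0 \sqrt{s} = 0$)
$92 \cdot 119 + E{\left(10 \right)} = 92 \cdot 119 + 0 = 10948 + 0 = 10948$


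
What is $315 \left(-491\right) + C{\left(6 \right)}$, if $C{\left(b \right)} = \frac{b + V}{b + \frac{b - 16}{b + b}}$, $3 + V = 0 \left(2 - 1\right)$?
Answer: $- \frac{4794597}{31} \approx -1.5466 \cdot 10^{5}$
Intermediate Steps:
$V = -3$ ($V = -3 + 0 \left(2 - 1\right) = -3 + 0 \cdot 1 = -3 + 0 = -3$)
$C{\left(b \right)} = \frac{-3 + b}{b + \frac{-16 + b}{2 b}}$ ($C{\left(b \right)} = \frac{b - 3}{b + \frac{b - 16}{b + b}} = \frac{-3 + b}{b + \frac{-16 + b}{2 b}}$)
$315 \left(-491\right) + C{\left(6 \right)} = 315 \left(-491\right) + 2 \cdot 6 \frac{1}{-16 + 6 + 2 \cdot 6^{2}} \left(-3 + 6\right) = -154665 + 2 \cdot 6 \frac{1}{-16 + 6 + 2 \cdot 36} \cdot 3 = -154665 + 2 \cdot 6 \frac{1}{-16 + 6 + 72} \cdot 3 = -154665 + 2 \cdot 6 \cdot \frac{1}{62} \cdot 3 = -154665 + \frac{18}{31} = - \frac{4794597}{31}$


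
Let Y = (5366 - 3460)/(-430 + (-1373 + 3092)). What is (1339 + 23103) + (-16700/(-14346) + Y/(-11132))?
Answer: 1257923907036515/51463219302 ≈ 24443.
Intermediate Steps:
Y = 1906/1289 (Y = 1906/(-430 + 1719) = 1906/1289 ≈ 1.4787)
(1339 + 23103) + (-16700/(-14346) + Y/(-11132)) = (1339 + 23103) + (-16700/(-14346) + (1906/1289)/(-11132)) = 24442 + (-16700*(-1/14346) + (1906/1289)*(-1/11132)) = 24442 + (8350/7173 - 953/7174574) = 24442 + 59900857031/51463219302 = 1257923907036515/51463219302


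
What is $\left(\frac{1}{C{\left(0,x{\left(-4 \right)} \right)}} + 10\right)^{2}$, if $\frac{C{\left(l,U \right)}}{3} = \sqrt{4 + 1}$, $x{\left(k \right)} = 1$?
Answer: $\frac{\left(150 + \sqrt{5}\right)^{2}}{225} \approx 103.0$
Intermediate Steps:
$C{\left(l,U \right)} = 3 \sqrt{5}$ ($C{\left(l,U \right)} = 3 \sqrt{4 + 1} = 3 \sqrt{5}$)
$\left(\frac{1}{C{\left(0,x{\left(-4 \right)} \right)}} + 10\right)^{2} = \left(\frac{1}{3 \sqrt{5}} + 10\right)^{2} = \left(\frac{\sqrt{5}}{15} + 10\right)^{2} = \left(10 + \frac{\sqrt{5}}{15}\right)^{2}$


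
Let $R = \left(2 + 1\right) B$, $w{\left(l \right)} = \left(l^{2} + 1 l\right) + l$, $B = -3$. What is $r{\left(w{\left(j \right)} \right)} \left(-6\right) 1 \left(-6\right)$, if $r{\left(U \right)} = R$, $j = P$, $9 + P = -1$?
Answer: $-324$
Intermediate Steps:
$P = -10$ ($P = -9 - 1 = -10$)
$j = -10$
$w{\left(l \right)} = l^{2} + 2 l$ ($w{\left(l \right)} = \left(l^{2} + l\right) + l = \left(l + l^{2}\right) + l = l^{2} + 2 l$)
$R = -9$ ($R = \left(2 + 1\right) \left(-3\right) = 3 \left(-3\right) = -9$)
$r{\left(U \right)} = -9$
$r{\left(w{\left(j \right)} \right)} \left(-6\right) 1 \left(-6\right) = - 9 \left(-6\right) 1 \left(-6\right) = - 9 \left(\left(-6\right) \left(-6\right)\right) = \left(-9\right) 36 = -324$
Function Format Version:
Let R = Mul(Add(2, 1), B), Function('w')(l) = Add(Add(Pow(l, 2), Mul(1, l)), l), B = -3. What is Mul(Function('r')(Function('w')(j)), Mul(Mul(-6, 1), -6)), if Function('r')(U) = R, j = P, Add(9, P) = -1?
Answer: -324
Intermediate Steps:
P = -10 (P = Add(-9, -1) = -10)
j = -10
Function('w')(l) = Add(Pow(l, 2), Mul(2, l)) (Function('w')(l) = Add(Add(Pow(l, 2), l), l) = Add(Add(l, Pow(l, 2)), l) = Add(Pow(l, 2), Mul(2, l)))
R = -9 (R = Mul(Add(2, 1), -3) = Mul(3, -3) = -9)
Function('r')(U) = -9
Mul(Function('r')(Function('w')(j)), Mul(Mul(-6, 1), -6)) = Mul(-9, Mul(Mul(-6, 1), -6)) = Mul(-9, Mul(-6, -6)) = Mul(-9, 36) = -324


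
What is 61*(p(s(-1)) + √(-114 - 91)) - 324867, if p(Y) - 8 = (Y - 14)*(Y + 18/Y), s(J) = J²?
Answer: -339446 + 61*I*√205 ≈ -3.3945e+5 + 873.39*I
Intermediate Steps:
p(Y) = 8 + (-14 + Y)*(Y + 18/Y) (p(Y) = 8 + (Y - 14)*(Y + 18/Y) = 8 + (-14 + Y)*(Y + 18/Y))
61*(p(s(-1)) + √(-114 - 91)) - 324867 = 61*((26 + ((-1)²)² - 252/((-1)²) - 14*(-1)²) + √(-114 - 91)) - 324867 = 61*((26 + 1² - 252/1 - 14*1) + √(-205)) - 324867 = 61*((26 + 1 - 252*1 - 14) + I*√205) - 324867 = 61*((26 + 1 - 252 - 14) + I*√205) - 324867 = 61*(-239 + I*√205) - 324867 = (-14579 + 61*I*√205) - 324867 = -339446 + 61*I*√205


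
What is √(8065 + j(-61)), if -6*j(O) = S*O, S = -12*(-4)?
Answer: √8553 ≈ 92.482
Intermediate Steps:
S = 48
j(O) = -8*O
√(8065 + j(-61)) = √(8065 - 8*(-61)) = √(8065 + 488) = √8553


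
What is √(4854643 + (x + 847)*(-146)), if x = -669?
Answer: √4828655 ≈ 2197.4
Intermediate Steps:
√(4854643 + (x + 847)*(-146)) = √(4854643 + (-669 + 847)*(-146)) = √(4854643 + 178*(-146)) = √(4854643 - 25988) = √4828655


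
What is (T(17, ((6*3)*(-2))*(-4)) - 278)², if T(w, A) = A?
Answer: 17956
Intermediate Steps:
(T(17, ((6*3)*(-2))*(-4)) - 278)² = (((6*3)*(-2))*(-4) - 278)² = ((18*(-2))*(-4) - 278)² = (-36*(-4) - 278)² = (144 - 278)² = (-134)² = 17956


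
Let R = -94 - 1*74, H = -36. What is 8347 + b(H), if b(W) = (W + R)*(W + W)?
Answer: 23035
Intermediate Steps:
R = -168 (R = -94 - 74 = -168)
b(W) = 2*W*(-168 + W) (b(W) = (W - 168)*(W + W) = (-168 + W)*(2*W) = 2*W*(-168 + W))
8347 + b(H) = 8347 + 2*(-36)*(-168 - 36) = 8347 + 2*(-36)*(-204) = 8347 + 14688 = 23035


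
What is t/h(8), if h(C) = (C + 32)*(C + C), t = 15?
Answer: 3/128 ≈ 0.023438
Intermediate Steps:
h(C) = 2*C*(32 + C) (h(C) = (32 + C)*(2*C) = 2*C*(32 + C))
t/h(8) = 15/((2*8*(32 + 8))) = 15/((2*8*40)) = 15/640 = 15*(1/640) = 3/128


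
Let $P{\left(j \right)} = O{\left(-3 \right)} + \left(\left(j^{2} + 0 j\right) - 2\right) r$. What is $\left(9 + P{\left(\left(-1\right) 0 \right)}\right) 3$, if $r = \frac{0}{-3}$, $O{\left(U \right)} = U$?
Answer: $18$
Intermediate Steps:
$r = 0$ ($r = 0 \left(- \frac{1}{3}\right) = 0$)
$P{\left(j \right)} = -3$ ($P{\left(j \right)} = -3 + \left(\left(j^{2} + 0 j\right) - 2\right) 0 = -3 + \left(\left(j^{2} + 0\right) - 2\right) 0 = -3 + \left(j^{2} - 2\right) 0 = -3 + \left(-2 + j^{2}\right) 0 = -3 + 0 = -3$)
$\left(9 + P{\left(\left(-1\right) 0 \right)}\right) 3 = \left(9 - 3\right) 3 = 6 \cdot 3 = 18$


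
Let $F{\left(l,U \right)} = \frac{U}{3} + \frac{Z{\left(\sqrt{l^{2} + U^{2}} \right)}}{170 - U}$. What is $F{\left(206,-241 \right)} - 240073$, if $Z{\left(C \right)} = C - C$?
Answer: $- \frac{720460}{3} \approx -2.4015 \cdot 10^{5}$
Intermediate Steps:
$Z{\left(C \right)} = 0$
$F{\left(l,U \right)} = \frac{U}{3}$ ($F{\left(l,U \right)} = \frac{U}{3} + \frac{0}{170 - U} = U \frac{1}{3} + 0 = \frac{U}{3} + 0 = \frac{U}{3}$)
$F{\left(206,-241 \right)} - 240073 = \frac{1}{3} \left(-241\right) - 240073 = - \frac{241}{3} - 240073 = - \frac{720460}{3}$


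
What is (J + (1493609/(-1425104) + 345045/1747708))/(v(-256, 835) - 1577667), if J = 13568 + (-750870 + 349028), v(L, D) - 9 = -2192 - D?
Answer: 16117713962864861/65615964189279632 ≈ 0.24564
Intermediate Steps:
v(L, D) = -2183 - D (v(L, D) = 9 + (-2192 - D) = -2183 - D)
J = -388274 (J = 13568 - 401842 = -388274)
(J + (1493609/(-1425104) + 345045/1747708))/(v(-256, 835) - 1577667) = (-388274 + (1493609/(-1425104) + 345045/1747708))/((-2183 - 1*835) - 1577667) = (-388274 + (1493609*(-1/1425104) + 345045*(1/1747708)))/((-2183 - 835) - 1577667) = (-388274 + (-1493609/1425104 + 345045/1747708))/(-3018 - 1577667) = (-388274 - 529666847123/622666415408)/(-1580685) = -241765709442972915/622666415408*(-1/1580685) = 16117713962864861/65615964189279632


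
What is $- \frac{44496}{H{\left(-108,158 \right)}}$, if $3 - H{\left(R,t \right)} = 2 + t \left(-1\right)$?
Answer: $- \frac{14832}{53} \approx -279.85$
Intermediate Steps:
$H{\left(R,t \right)} = 1 + t$ ($H{\left(R,t \right)} = 3 - \left(2 + t \left(-1\right)\right) = 3 - \left(2 - t\right) = 3 + \left(-2 + t\right) = 1 + t$)
$- \frac{44496}{H{\left(-108,158 \right)}} = - \frac{44496}{1 + 158} = - \frac{44496}{159} = \left(-44496\right) \frac{1}{159} = - \frac{14832}{53}$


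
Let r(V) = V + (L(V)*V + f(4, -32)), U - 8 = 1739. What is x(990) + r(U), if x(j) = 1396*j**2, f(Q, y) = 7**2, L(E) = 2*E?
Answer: 1374325414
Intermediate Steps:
U = 1747 (U = 8 + 1739 = 1747)
f(Q, y) = 49
r(V) = 49 + V + 2*V**2 (r(V) = V + ((2*V)*V + 49) = V + (2*V**2 + 49) = V + (49 + 2*V**2) = 49 + V + 2*V**2)
x(990) + r(U) = 1396*990**2 + (49 + 1747 + 2*1747**2) = 1396*980100 + (49 + 1747 + 2*3052009) = 1368219600 + (49 + 1747 + 6104018) = 1368219600 + 6105814 = 1374325414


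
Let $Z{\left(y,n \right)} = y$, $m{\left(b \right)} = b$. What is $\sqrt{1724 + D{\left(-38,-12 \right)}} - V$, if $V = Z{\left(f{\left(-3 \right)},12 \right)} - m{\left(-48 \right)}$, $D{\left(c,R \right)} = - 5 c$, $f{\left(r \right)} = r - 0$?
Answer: $-45 + \sqrt{1914} \approx -1.2507$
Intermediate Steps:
$f{\left(r \right)} = r$ ($f{\left(r \right)} = r + 0 = r$)
$V = 45$ ($V = -3 - -48 = -3 + 48 = 45$)
$\sqrt{1724 + D{\left(-38,-12 \right)}} - V = \sqrt{1724 - -190} - 45 = \sqrt{1724 + 190} - 45 = \sqrt{1914} - 45 = -45 + \sqrt{1914}$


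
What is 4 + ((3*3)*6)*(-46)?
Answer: -2480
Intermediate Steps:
4 + ((3*3)*6)*(-46) = 4 + (9*6)*(-46) = 4 + 54*(-46) = 4 - 2484 = -2480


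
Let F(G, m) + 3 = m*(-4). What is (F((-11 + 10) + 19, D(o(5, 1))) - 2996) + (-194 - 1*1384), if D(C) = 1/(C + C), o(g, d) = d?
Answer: -4579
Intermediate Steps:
D(C) = 1/(2*C)
F(G, m) = -3 - 4*m (F(G, m) = -3 + m*(-4) = -3 - 4*m)
(F((-11 + 10) + 19, D(o(5, 1))) - 2996) + (-194 - 1*1384) = ((-3 - 2/1) - 2996) + (-194 - 1*1384) = ((-3 - 2) - 2996) + (-194 - 1384) = ((-3 - 4*½) - 2996) - 1578 = ((-3 - 2) - 2996) - 1578 = (-5 - 2996) - 1578 = -3001 - 1578 = -4579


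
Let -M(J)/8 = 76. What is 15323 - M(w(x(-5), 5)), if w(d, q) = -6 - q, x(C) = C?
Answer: 15931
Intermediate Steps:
M(J) = -608 (M(J) = -8*76 = -608)
15323 - M(w(x(-5), 5)) = 15323 - 1*(-608) = 15323 + 608 = 15931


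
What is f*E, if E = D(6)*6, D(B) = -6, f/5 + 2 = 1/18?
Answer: 350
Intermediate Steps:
f = -175/18 (f = -10 + 5/18 = -175/18 ≈ -9.7222)
E = -36 (E = -6*6 = -36)
f*E = -175/18*(-36) = 350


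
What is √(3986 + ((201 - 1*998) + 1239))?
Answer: 6*√123 ≈ 66.543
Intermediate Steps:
√(3986 + ((201 - 1*998) + 1239)) = √(3986 + ((201 - 998) + 1239)) = √(3986 + (-797 + 1239)) = √(3986 + 442) = √4428 = 6*√123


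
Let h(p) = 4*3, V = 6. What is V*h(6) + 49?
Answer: 121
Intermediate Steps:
h(p) = 12
V*h(6) + 49 = 6*12 + 49 = 72 + 49 = 121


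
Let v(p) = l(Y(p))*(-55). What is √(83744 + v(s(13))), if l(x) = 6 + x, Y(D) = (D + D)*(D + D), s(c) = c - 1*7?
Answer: √75494 ≈ 274.76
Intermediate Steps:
s(c) = -7 + c (s(c) = c - 7 = -7 + c)
Y(D) = 4*D² (Y(D) = (2*D)*(2*D) = 4*D²)
v(p) = -330 - 220*p² (v(p) = (6 + 4*p²)*(-55) = -330 - 220*p²)
√(83744 + v(s(13))) = √(83744 + (-330 - 220*(-7 + 13)²)) = √(83744 + (-330 - 220*6²)) = √(83744 + (-330 - 220*36)) = √(83744 + (-330 - 7920)) = √(83744 - 8250) = √75494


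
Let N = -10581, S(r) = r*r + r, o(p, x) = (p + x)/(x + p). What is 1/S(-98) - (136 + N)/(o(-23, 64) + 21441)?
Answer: 24827903/50956913 ≈ 0.48723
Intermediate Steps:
o(p, x) = 1 (o(p, x) = (p + x)/(p + x) = 1)
S(r) = r + r² (S(r) = r² + r = r + r²)
1/S(-98) - (136 + N)/(o(-23, 64) + 21441) = 1/(-98*(1 - 98)) - (136 - 10581)/(1 + 21441) = 1/(-98*(-97)) - (-10445)/21442 = 1/9506 - (-10445)/21442 = 1/9506 - 1*(-10445/21442) = 1/9506 + 10445/21442 = 24827903/50956913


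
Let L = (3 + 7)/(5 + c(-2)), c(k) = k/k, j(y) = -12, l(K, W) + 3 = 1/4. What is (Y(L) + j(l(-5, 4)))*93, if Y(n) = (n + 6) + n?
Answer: -248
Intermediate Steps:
l(K, W) = -11/4 (l(K, W) = -3 + 1/4 = -3 + ¼ = -11/4)
c(k) = 1
L = 5/3 (L = (3 + 7)/(5 + 1) = 10/6 = 10*(⅙) = 5/3 ≈ 1.6667)
Y(n) = 6 + 2*n (Y(n) = (6 + n) + n = 6 + 2*n)
(Y(L) + j(l(-5, 4)))*93 = ((6 + 2*(5/3)) - 12)*93 = ((6 + 10/3) - 12)*93 = (28/3 - 12)*93 = -8/3*93 = -248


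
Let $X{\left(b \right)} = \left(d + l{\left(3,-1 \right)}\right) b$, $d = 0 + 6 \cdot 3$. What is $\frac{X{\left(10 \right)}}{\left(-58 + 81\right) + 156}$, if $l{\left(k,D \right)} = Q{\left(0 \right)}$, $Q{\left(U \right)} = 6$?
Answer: $\frac{240}{179} \approx 1.3408$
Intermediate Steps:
$l{\left(k,D \right)} = 6$
$d = 18$ ($d = 0 + 18 = 18$)
$X{\left(b \right)} = 24 b$ ($X{\left(b \right)} = \left(18 + 6\right) b = 24 b$)
$\frac{X{\left(10 \right)}}{\left(-58 + 81\right) + 156} = \frac{24 \cdot 10}{\left(-58 + 81\right) + 156} = \frac{240}{23 + 156} = \frac{240}{179}$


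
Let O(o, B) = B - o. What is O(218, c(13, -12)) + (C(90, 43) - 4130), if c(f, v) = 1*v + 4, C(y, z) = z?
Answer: -4313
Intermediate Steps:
c(f, v) = 4 + v (c(f, v) = v + 4 = 4 + v)
O(218, c(13, -12)) + (C(90, 43) - 4130) = ((4 - 12) - 1*218) + (43 - 4130) = (-8 - 218) - 4087 = -226 - 4087 = -4313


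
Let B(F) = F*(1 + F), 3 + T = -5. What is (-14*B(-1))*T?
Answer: 0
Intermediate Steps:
T = -8 (T = -3 - 5 = -8)
(-14*B(-1))*T = -(-14)*(1 - 1)*(-8) = -(-14)*0*(-8) = -14*0*(-8) = 0*(-8) = 0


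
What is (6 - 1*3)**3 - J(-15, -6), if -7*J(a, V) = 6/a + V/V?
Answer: 948/35 ≈ 27.086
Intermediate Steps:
J(a, V) = -1/7 - 6/(7*a) (J(a, V) = -(6/a + V/V)/7 = -(6/a + 1)/7 = -(1 + 6/a)/7 = -1/7 - 6/(7*a))
(6 - 1*3)**3 - J(-15, -6) = (6 - 1*3)**3 - (-6 - 1*(-15))/(7*(-15)) = (6 - 3)**3 - (-1)*(-6 + 15)/(7*15) = 3**3 - (-1)*9/(7*15) = 27 - 1*(-3/35) = 27 + 3/35 = 948/35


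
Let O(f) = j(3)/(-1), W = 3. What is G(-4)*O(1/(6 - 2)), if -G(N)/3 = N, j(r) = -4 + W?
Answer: 12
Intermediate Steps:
j(r) = -1 (j(r) = -4 + 3 = -1)
G(N) = -3*N
O(f) = 1 (O(f) = -1/(-1) = -1*(-1) = 1)
G(-4)*O(1/(6 - 2)) = -3*(-4)*1 = 12*1 = 12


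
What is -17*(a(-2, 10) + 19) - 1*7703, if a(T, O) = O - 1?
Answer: -8179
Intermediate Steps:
a(T, O) = -1 + O
-17*(a(-2, 10) + 19) - 1*7703 = -17*((-1 + 10) + 19) - 1*7703 = -17*(9 + 19) - 7703 = -17*28 - 7703 = -476 - 7703 = -8179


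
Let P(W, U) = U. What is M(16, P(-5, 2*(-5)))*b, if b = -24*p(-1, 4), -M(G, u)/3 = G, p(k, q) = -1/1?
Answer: -1152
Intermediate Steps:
p(k, q) = -1 (p(k, q) = -1*1 = -1)
M(G, u) = -3*G
b = 24 (b = -24*(-1) = 24)
M(16, P(-5, 2*(-5)))*b = -3*16*24 = -48*24 = -1152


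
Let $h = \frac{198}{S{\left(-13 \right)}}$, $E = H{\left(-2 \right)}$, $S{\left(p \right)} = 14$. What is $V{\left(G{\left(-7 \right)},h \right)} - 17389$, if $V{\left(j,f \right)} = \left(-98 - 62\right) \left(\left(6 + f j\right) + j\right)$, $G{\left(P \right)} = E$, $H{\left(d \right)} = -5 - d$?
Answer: $- \frac{77563}{7} \approx -11080.0$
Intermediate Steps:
$E = -3$ ($E = -5 - -2 = -5 + 2 = -3$)
$G{\left(P \right)} = -3$
$h = \frac{99}{7}$ ($h = \frac{198}{14} = 198 \cdot \frac{1}{14} = \frac{99}{7} \approx 14.143$)
$V{\left(j,f \right)} = -960 - 160 j - 160 f j$ ($V{\left(j,f \right)} = - 160 \left(6 + j + f j\right) = -960 - 160 j - 160 f j$)
$V{\left(G{\left(-7 \right)},h \right)} - 17389 = \left(-960 - -480 - \frac{15840}{7} \left(-3\right)\right) - 17389 = \left(-960 + 480 + \frac{47520}{7}\right) - 17389 = \frac{44160}{7} - 17389 = - \frac{77563}{7}$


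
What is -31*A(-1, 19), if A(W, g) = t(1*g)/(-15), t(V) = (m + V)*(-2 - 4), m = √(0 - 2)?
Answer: -1178/5 - 62*I*√2/5 ≈ -235.6 - 17.536*I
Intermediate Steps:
m = I*√2 (m = √(-2) = I*√2 ≈ 1.4142*I)
t(V) = -6*V - 6*I*√2 (t(V) = (I*√2 + V)*(-2 - 4) = (V + I*√2)*(-6) = -6*V - 6*I*√2)
A(W, g) = 2*g/5 + 2*I*√2/5 (A(W, g) = (-6*g - 6*I*√2)/(-15) = (-6*g - 6*I*√2)*(-1/15) = 2*g/5 + 2*I*√2/5)
-31*A(-1, 19) = -31*((⅖)*19 + 2*I*√2/5) = -31*(38/5 + 2*I*√2/5) = -1178/5 - 62*I*√2/5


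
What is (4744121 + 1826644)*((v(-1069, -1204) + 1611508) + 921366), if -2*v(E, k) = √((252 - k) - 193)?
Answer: 16642919828610 - 6570765*√1263/2 ≈ 1.6643e+13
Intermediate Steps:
v(E, k) = -√(59 - k)/2 (v(E, k) = -√((252 - k) - 193)/2 = -√(59 - k)/2)
(4744121 + 1826644)*((v(-1069, -1204) + 1611508) + 921366) = (4744121 + 1826644)*((-√(59 - 1*(-1204))/2 + 1611508) + 921366) = 6570765*((-√(59 + 1204)/2 + 1611508) + 921366) = 6570765*((-√1263/2 + 1611508) + 921366) = 6570765*((1611508 - √1263/2) + 921366) = 6570765*(2532874 - √1263/2) = 16642919828610 - 6570765*√1263/2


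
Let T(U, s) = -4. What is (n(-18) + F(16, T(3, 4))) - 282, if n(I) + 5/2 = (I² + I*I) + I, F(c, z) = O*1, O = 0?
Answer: 691/2 ≈ 345.50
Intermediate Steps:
F(c, z) = 0 (F(c, z) = 0*1 = 0)
n(I) = -5/2 + I + 2*I² (n(I) = -5/2 + ((I² + I*I) + I) = -5/2 + ((I² + I²) + I) = -5/2 + (2*I² + I) = -5/2 + (I + 2*I²) = -5/2 + I + 2*I²)
(n(-18) + F(16, T(3, 4))) - 282 = ((-5/2 - 18 + 2*(-18)²) + 0) - 282 = ((-5/2 - 18 + 2*324) + 0) - 282 = ((-5/2 - 18 + 648) + 0) - 282 = (1255/2 + 0) - 282 = 1255/2 - 282 = 691/2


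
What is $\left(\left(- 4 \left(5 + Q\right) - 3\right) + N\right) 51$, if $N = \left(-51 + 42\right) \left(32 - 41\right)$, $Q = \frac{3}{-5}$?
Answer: $\frac{15402}{5} \approx 3080.4$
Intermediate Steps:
$Q = - \frac{3}{5}$ ($Q = 3 \left(- \frac{1}{5}\right) = - \frac{3}{5} \approx -0.6$)
$N = 81$ ($N = \left(-9\right) \left(-9\right) = 81$)
$\left(\left(- 4 \left(5 + Q\right) - 3\right) + N\right) 51 = \left(\left(- 4 \left(5 - \frac{3}{5}\right) - 3\right) + 81\right) 51 = \left(\left(\left(-4\right) \frac{22}{5} - 3\right) + 81\right) 51 = \left(\left(- \frac{88}{5} - 3\right) + 81\right) 51 = \left(- \frac{103}{5} + 81\right) 51 = \frac{302}{5} \cdot 51 = \frac{15402}{5}$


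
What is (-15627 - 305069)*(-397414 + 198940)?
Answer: 63649817904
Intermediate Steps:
(-15627 - 305069)*(-397414 + 198940) = -320696*(-198474) = 63649817904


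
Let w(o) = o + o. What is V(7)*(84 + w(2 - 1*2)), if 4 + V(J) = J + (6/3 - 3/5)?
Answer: 1848/5 ≈ 369.60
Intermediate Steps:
w(o) = 2*o
V(J) = -13/5 + J (V(J) = -4 + (J + (6/3 - 3/5)) = -4 + (J + (6*(⅓) - 3*⅕)) = -4 + (J + (2 - ⅗)) = -4 + (J + 7/5) = -4 + (7/5 + J) = -13/5 + J)
V(7)*(84 + w(2 - 1*2)) = (-13/5 + 7)*(84 + 2*(2 - 1*2)) = 22*(84 + 2*(2 - 2))/5 = 22*(84 + 2*0)/5 = 22*(84 + 0)/5 = (22/5)*84 = 1848/5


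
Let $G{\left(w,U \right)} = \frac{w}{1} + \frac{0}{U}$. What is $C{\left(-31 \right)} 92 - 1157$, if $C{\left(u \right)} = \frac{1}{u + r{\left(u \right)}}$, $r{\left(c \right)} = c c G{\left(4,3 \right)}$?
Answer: $- \frac{4411549}{3813} \approx -1157.0$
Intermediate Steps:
$G{\left(w,U \right)} = w$ ($G{\left(w,U \right)} = w 1 + 0 = w + 0 = w$)
$r{\left(c \right)} = 4 c^{2}$ ($r{\left(c \right)} = c c 4 = c^{2} \cdot 4 = 4 c^{2}$)
$C{\left(u \right)} = \frac{1}{u + 4 u^{2}}$
$C{\left(-31 \right)} 92 - 1157 = \frac{1}{\left(-31\right) \left(1 + 4 \left(-31\right)\right)} 92 - 1157 = - \frac{1}{31 \left(1 - 124\right)} 92 - 1157 = - \frac{1}{31 \left(-123\right)} 92 - 1157 = \left(- \frac{1}{31}\right) \left(- \frac{1}{123}\right) 92 - 1157 = \frac{1}{3813} \cdot 92 - 1157 = \frac{92}{3813} - 1157 = - \frac{4411549}{3813}$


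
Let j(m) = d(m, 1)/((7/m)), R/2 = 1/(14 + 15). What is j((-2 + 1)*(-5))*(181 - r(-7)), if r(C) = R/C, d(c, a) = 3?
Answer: 551175/1421 ≈ 387.88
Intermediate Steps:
R = 2/29 (R = 2/(14 + 15) = 2/29 ≈ 0.068966)
r(C) = 2/(29*C)
j(m) = 3*m/7 (j(m) = 3/((7/m)) = 3*(m/7) = 3*m/7)
j((-2 + 1)*(-5))*(181 - r(-7)) = (3*((-2 + 1)*(-5))/7)*(181 - 2/(29*(-7))) = (3*(-1*(-5))/7)*(181 - 2*(-1)/(29*7)) = ((3/7)*5)*(181 - 1*(-2/203)) = 15*(181 + 2/203)/7 = (15/7)*(36745/203) = 551175/1421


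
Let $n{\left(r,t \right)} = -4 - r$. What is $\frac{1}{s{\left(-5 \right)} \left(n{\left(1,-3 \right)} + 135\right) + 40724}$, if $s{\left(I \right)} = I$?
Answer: $\frac{1}{40074} \approx 2.4954 \cdot 10^{-5}$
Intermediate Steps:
$\frac{1}{s{\left(-5 \right)} \left(n{\left(1,-3 \right)} + 135\right) + 40724} = \frac{1}{- 5 \left(\left(-4 - 1\right) + 135\right) + 40724} = \frac{1}{- 5 \left(-5 + 135\right) + 40724} = \frac{1}{\left(-5\right) 130 + 40724} = \frac{1}{-650 + 40724} = \frac{1}{40074}$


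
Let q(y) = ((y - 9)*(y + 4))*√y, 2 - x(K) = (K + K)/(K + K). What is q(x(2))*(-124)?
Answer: 4960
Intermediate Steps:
x(K) = 1 (x(K) = 2 - (K + K)/(K + K) = 2 - 2*K/(2*K) = 2 - 2*K*1/(2*K) = 2 - 1*1 = 2 - 1 = 1)
q(y) = √y*(-9 + y)*(4 + y) (q(y) = ((-9 + y)*(4 + y))*√y = √y*(-9 + y)*(4 + y))
q(x(2))*(-124) = (√1*(-36 + 1² - 5*1))*(-124) = (1*(-36 + 1 - 5))*(-124) = (1*(-40))*(-124) = -40*(-124) = 4960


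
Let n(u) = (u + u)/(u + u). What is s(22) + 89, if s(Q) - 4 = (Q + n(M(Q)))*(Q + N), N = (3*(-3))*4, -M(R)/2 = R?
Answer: -229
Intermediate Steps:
M(R) = -2*R
N = -36 (N = -9*4 = -36)
n(u) = 1 (n(u) = (2*u)/((2*u)) = (2*u)*(1/(2*u)) = 1)
s(Q) = 4 + (1 + Q)*(-36 + Q) (s(Q) = 4 + (Q + 1)*(Q - 36) = 4 + (1 + Q)*(-36 + Q))
s(22) + 89 = (-32 + 22² - 35*22) + 89 = (-32 + 484 - 770) + 89 = -318 + 89 = -229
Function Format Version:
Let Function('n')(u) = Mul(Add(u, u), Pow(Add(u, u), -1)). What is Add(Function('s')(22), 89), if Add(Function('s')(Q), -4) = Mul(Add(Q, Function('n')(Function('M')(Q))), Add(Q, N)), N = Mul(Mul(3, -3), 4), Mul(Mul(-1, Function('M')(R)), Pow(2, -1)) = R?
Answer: -229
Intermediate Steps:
Function('M')(R) = Mul(-2, R)
N = -36 (N = Mul(-9, 4) = -36)
Function('n')(u) = 1 (Function('n')(u) = Mul(Mul(2, u), Pow(Mul(2, u), -1)) = Mul(Mul(2, u), Mul(Rational(1, 2), Pow(u, -1))) = 1)
Function('s')(Q) = Add(4, Mul(Add(1, Q), Add(-36, Q))) (Function('s')(Q) = Add(4, Mul(Add(Q, 1), Add(Q, -36))) = Add(4, Mul(Add(1, Q), Add(-36, Q))))
Add(Function('s')(22), 89) = Add(Add(-32, Pow(22, 2), Mul(-35, 22)), 89) = Add(Add(-32, 484, -770), 89) = Add(-318, 89) = -229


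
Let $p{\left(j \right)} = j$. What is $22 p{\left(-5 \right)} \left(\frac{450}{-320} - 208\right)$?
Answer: $\frac{368555}{16} \approx 23035.0$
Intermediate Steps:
$22 p{\left(-5 \right)} \left(\frac{450}{-320} - 208\right) = 22 \left(-5\right) \left(\frac{450}{-320} - 208\right) = - 110 \left(450 \left(- \frac{1}{320}\right) - 208\right) = - 110 \left(- \frac{45}{32} - 208\right) = \left(-110\right) \left(- \frac{6701}{32}\right) = \frac{368555}{16}$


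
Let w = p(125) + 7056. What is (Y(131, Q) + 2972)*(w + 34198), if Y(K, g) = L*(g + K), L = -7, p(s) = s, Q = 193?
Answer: 29130816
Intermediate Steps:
Y(K, g) = -7*K - 7*g (Y(K, g) = -7*(g + K) = -7*(K + g) = -7*K - 7*g)
w = 7181 (w = 125 + 7056 = 7181)
(Y(131, Q) + 2972)*(w + 34198) = ((-7*131 - 7*193) + 2972)*(7181 + 34198) = ((-917 - 1351) + 2972)*41379 = (-2268 + 2972)*41379 = 704*41379 = 29130816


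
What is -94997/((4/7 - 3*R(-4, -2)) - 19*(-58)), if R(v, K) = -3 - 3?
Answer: -664979/7844 ≈ -84.776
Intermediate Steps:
R(v, K) = -6
-94997/((4/7 - 3*R(-4, -2)) - 19*(-58)) = -94997/((4/7 - 3*(-6)) - 19*(-58)) = -94997/((4*(⅐) + 18) + 1102) = -94997/((4/7 + 18) + 1102) = -94997/(130/7 + 1102) = -94997/7844/7 = -94997*7/7844 = -664979/7844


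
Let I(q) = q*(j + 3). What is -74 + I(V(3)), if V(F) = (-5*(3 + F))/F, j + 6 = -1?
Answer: -34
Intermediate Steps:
j = -7 (j = -6 - 1 = -7)
V(F) = (-15 - 5*F)/F
I(q) = -4*q (I(q) = q*(-7 + 3) = q*(-4) = -4*q)
-74 + I(V(3)) = -74 - 4*(-5 - 15/3) = -74 - 4*(-5 - 15*⅓) = -74 - 4*(-5 - 5) = -74 - 4*(-10) = -74 + 40 = -34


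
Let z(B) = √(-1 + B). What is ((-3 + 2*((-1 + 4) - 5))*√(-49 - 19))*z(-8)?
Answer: 42*√17 ≈ 173.17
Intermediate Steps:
((-3 + 2*((-1 + 4) - 5))*√(-49 - 19))*z(-8) = ((-3 + 2*((-1 + 4) - 5))*√(-49 - 19))*√(-1 - 8) = ((-3 + 2*(3 - 5))*√(-68))*√(-9) = ((-3 + 2*(-2))*(2*I*√17))*(3*I) = ((-3 - 4)*(2*I*√17))*(3*I) = (-14*I*√17)*(3*I) = 42*√17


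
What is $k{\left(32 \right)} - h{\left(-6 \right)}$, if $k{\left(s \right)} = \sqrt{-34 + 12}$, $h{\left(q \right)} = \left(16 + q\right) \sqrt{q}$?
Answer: $i \left(\sqrt{22} - 10 \sqrt{6}\right) \approx - 19.804 i$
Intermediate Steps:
$h{\left(q \right)} = \sqrt{q} \left(16 + q\right)$
$k{\left(s \right)} = i \sqrt{22}$ ($k{\left(s \right)} = \sqrt{-22} = i \sqrt{22}$)
$k{\left(32 \right)} - h{\left(-6 \right)} = i \sqrt{22} - \sqrt{-6} \left(16 - 6\right) = i \sqrt{22} - i \sqrt{6} \cdot 10 = i \sqrt{22} - 10 i \sqrt{6}$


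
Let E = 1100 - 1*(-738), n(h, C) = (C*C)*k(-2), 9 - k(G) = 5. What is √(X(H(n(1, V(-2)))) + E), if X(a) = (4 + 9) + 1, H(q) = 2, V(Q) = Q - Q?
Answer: 2*√463 ≈ 43.035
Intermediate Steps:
V(Q) = 0
k(G) = 4 (k(G) = 9 - 1*5 = 9 - 5 = 4)
n(h, C) = 4*C² (n(h, C) = (C*C)*4 = C²*4 = 4*C²)
E = 1838 (E = 1100 + 738 = 1838)
X(a) = 14 (X(a) = 13 + 1 = 14)
√(X(H(n(1, V(-2)))) + E) = √(14 + 1838) = √1852 = 2*√463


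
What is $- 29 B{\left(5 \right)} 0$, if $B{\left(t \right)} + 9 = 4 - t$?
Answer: $0$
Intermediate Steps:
$B{\left(t \right)} = -5 - t$ ($B{\left(t \right)} = -9 - \left(-4 + t\right) = -5 - t$)
$- 29 B{\left(5 \right)} 0 = - 29 \left(-5 - 5\right) 0 = \left(-29\right) \left(-10\right) 0 = 290 \cdot 0 = 0$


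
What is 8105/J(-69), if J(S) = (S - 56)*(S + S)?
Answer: 1621/3450 ≈ 0.46986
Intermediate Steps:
J(S) = 2*S*(-56 + S) (J(S) = (-56 + S)*(2*S) = 2*S*(-56 + S))
8105/J(-69) = 8105/((2*(-69)*(-56 - 69))) = 8105/((2*(-69)*(-125))) = 8105/17250 = 8105*(1/17250) = 1621/3450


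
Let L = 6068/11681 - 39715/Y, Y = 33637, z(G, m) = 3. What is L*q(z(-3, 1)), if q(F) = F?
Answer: -779404797/392913797 ≈ -1.9837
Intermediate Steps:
L = -259801599/392913797 (L = 6068/11681 - 39715/33637 = -259801599/392913797 ≈ -0.66122)
L*q(z(-3, 1)) = -259801599/392913797*3 = -779404797/392913797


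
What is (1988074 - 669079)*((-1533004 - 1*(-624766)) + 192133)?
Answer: -944538914475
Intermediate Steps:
(1988074 - 669079)*((-1533004 - 1*(-624766)) + 192133) = 1318995*((-1533004 + 624766) + 192133) = 1318995*(-908238 + 192133) = 1318995*(-716105) = -944538914475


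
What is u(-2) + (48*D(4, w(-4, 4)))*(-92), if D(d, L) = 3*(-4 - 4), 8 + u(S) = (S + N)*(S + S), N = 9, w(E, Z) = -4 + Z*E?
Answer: 105948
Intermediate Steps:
w(E, Z) = -4 + E*Z
u(S) = -8 + 2*S*(9 + S) (u(S) = -8 + (S + 9)*(S + S) = -8 + (9 + S)*(2*S) = -8 + 2*S*(9 + S))
D(d, L) = -24 (D(d, L) = 3*(-8) = -24)
u(-2) + (48*D(4, w(-4, 4)))*(-92) = (-8 + 2*(-2)² + 18*(-2)) + (48*(-24))*(-92) = (-8 + 2*4 - 36) - 1152*(-92) = (-8 + 8 - 36) + 105984 = -36 + 105984 = 105948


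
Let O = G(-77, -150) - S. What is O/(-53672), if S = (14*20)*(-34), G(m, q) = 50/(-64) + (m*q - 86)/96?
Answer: -925309/5152512 ≈ -0.17958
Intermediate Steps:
G(m, q) = -161/96 + m*q/96 (G(m, q) = 50*(-1/64) + (-86 + m*q)*(1/96) = -25/32 + (-43/48 + m*q/96) = -161/96 + m*q/96)
S = -9520 (S = 280*(-34) = -9520)
O = 925309/96 (O = (-161/96 + (1/96)*(-77)*(-150)) - 1*(-9520) = (-161/96 + 1925/16) + 9520 = 11389/96 + 9520 = 925309/96 ≈ 9638.6)
O/(-53672) = (925309/96)/(-53672) = (925309/96)*(-1/53672) = -925309/5152512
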